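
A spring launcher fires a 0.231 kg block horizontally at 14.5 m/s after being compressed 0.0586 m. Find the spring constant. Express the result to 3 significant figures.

Spring PE at full compression equals KE at release: ½kx² = ½mv²
k = mv²/x² = (0.231)(14.5)²/(0.0586)² = 14143 N/m

k = 14100 N/m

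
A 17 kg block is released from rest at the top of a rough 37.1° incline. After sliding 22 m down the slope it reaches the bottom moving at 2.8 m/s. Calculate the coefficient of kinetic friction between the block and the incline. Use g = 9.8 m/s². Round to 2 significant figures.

Energy balance down the incline: mg L sinθ − ½mv² = μ_k (mg cosθ) L
mgL sinθ = 2210.9 J; ½mv² = 66.640 J
W_f = 2210.9 − 66.640 = 2144 J
μ_k = W_f/(mg cosθ · L) = 2144/(132.9 × 22) = 0.7335

μ_k = 0.73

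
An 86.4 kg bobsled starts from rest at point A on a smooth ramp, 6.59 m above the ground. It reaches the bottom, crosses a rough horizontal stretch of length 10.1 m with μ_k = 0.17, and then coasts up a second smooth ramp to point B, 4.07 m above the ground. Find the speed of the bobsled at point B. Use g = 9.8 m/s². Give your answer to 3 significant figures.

Energy at A: mgh₁ = (86.4)(9.8)(6.59) = 5579.9 J
Friction loss: W_f = μ_k mg d = 1454 J
At B: ½mv² + mgh₂ = mgh₁ − W_f
½mv² = 5579.9 − 1454 − 3446.2 = 679.92 J
v = √(2 × 679.92/86.4) = 3.967 m/s

v = 3.97 m/s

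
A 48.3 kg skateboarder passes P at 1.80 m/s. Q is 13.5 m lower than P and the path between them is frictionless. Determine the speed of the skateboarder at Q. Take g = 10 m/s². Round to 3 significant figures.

By conservation of mechanical energy, ½mv₀² + mgh = ½mv²
The mass cancels from both sides.
v² = v₀² + 2gh = (1.80)² + 2(10)(13.5) = 273.24
v = √273.24 = 16.53 m/s

v = 16.5 m/s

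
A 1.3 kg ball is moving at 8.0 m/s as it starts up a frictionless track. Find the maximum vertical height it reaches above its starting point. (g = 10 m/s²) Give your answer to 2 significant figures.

h = 3.2 m

Setting KE at the bottom equal to PE gained: ½mv² = mgh
h = v²/(2g) = 8.0²/(2 × 10) = 3.200 m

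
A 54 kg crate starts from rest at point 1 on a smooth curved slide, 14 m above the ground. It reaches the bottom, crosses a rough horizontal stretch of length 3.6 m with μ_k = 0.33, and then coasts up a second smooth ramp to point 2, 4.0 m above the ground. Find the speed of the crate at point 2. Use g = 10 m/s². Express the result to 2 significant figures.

v = 13 m/s

Energy at 1: mgh₁ = (54)(10)(14) = 7560.0 J
Friction loss: W_f = μ_k mg d = 641.5 J
At 2: ½mv² + mgh₂ = mgh₁ − W_f
½mv² = 7560.0 − 641.5 − 2160.0 = 4758.5 J
v = √(2 × 4758.5/54) = 13.28 m/s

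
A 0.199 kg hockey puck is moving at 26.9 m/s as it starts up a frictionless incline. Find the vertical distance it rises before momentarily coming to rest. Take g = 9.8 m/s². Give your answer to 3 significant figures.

h = 36.9 m

By energy conservation, ½mv² = mgh
h = v²/(2g) = 26.9²/(2 × 9.8) = 36.92 m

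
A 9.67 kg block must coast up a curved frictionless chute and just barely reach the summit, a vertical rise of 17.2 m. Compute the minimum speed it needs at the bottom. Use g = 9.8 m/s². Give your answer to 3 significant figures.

v = 18.4 m/s

At the top it is momentarily at rest, so all KE converts to PE: ½mv² = mgh
v = √(2gh) = √(2 × 9.8 × 17.2) = 18.36 m/s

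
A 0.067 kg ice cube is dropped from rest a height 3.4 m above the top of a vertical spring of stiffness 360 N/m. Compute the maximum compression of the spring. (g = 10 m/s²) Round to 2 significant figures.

x = 0.11 m

Measuring PE from the top of the relaxed spring, at max compression the cube has dropped H + x with zero KE, so:
mg(H + x) = ½kx²
½(360)x² − (0.067)(10)x − (0.067)(10)(3.4) = 0
180.0x² − 0.6700x − 2.278 = 0
x = [0.6700 + √(0.4489 + 1640.2)]/(2 × 180.0) = 0.1144 m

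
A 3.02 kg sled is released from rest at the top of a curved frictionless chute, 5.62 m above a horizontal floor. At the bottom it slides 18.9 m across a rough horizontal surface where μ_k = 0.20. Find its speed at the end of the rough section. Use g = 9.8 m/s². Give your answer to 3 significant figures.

Applying the work–energy principle:
mgh = ½mv² + μ_k m g d
W_f = μ_k mg d = (0.20)(3.02)(9.8)(18.9) = 111.9 J
½mv² = mgh − W_f = 166.33 − 111.9 = 54.457 J
v = √(2 × 54.457/3.02) = 6.005 m/s

v = 6.01 m/s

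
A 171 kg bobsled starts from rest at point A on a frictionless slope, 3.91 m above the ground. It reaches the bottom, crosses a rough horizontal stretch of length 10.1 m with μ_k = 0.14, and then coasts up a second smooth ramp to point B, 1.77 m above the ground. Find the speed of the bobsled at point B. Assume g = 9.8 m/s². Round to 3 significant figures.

v = 3.77 m/s

Energy at A: mgh₁ = (171)(9.8)(3.91) = 6552.4 J
Friction loss: W_f = μ_k mg d = 2370 J
At B: ½mv² + mgh₂ = mgh₁ − W_f
½mv² = 6552.4 − 2370 − 2966.2 = 1216.6 J
v = √(2 × 1216.6/171) = 3.772 m/s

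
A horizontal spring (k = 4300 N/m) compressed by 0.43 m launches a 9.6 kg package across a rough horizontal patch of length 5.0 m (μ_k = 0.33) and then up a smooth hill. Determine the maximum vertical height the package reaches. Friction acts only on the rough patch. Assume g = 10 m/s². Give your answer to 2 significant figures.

Spring energy: E₀ = ½kx² = ½(4300)(0.43)² = 397.53 J
Friction: W_f = μ_k mg d = (0.33)(9.6)(10)(5.0) = 158.4 J
Energy at base of ramp: E = 397.53 − 158.4 = 239.13 J
At max height all remaining energy is PE: mgh = E ⇒ h = E/(mg) = 239.13/(9.6 × 10) = 2.491 m

h = 2.5 m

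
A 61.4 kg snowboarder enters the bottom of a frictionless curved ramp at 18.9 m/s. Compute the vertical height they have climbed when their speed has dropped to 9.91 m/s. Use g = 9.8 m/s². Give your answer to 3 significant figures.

Energy balance between the two points: ½mv₁² = ½mv₂² + mgh
h = (v₁² − v₂²)/(2g) = (18.9² − 9.91²)/(2 × 9.8) = 13.21 m

h = 13.2 m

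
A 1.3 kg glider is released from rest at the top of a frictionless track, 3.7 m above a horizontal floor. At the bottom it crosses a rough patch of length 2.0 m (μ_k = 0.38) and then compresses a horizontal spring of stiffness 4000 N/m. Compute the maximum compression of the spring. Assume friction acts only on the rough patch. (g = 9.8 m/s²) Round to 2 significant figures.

x = 0.14 m

Initial energy: E₁ = mgh = (1.3)(9.8)(3.7) = 47.138 J
Friction removes W_f = μ_k mg d = (0.38)(1.3)(9.8)(2.0) = 9.682 J
Energy reaching the spring: E = 47.138 − 9.682 = 37.456 J
At max compression ½kx² = E ⇒ x = √(2E/k) = √(2 × 37.456/4000) = 0.1368 m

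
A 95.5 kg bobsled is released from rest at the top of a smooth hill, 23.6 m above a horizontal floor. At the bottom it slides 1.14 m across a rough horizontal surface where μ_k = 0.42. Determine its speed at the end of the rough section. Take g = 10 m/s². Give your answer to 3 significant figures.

Applying the work–energy principle:
mgh = ½mv² + μ_k m g d
W_f = μ_k mg d = (0.42)(95.5)(10)(1.14) = 457.3 J
½mv² = mgh − W_f = 22538 − 457.3 = 22081 J
v = √(2 × 22081/95.5) = 21.50 m/s

v = 21.5 m/s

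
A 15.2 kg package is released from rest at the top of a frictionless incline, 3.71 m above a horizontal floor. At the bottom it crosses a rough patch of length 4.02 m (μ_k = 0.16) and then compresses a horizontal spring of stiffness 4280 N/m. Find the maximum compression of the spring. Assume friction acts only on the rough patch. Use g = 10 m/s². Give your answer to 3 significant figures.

x = 0.467 m

Initial energy: E₁ = mgh = (15.2)(10)(3.71) = 563.92 J
Friction removes W_f = μ_k mg d = (0.16)(15.2)(10)(4.02) = 97.77 J
Energy reaching the spring: E = 563.92 − 97.77 = 466.15 J
At max compression ½kx² = E ⇒ x = √(2E/k) = √(2 × 466.15/4280) = 0.4667 m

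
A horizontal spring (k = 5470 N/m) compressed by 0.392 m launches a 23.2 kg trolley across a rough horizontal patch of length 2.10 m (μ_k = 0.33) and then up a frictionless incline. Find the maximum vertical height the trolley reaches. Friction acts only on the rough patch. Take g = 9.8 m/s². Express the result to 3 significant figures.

Spring energy: E₀ = ½kx² = ½(5470)(0.392)² = 420.27 J
Friction: W_f = μ_k mg d = (0.33)(23.2)(9.8)(2.10) = 157.6 J
Energy at base of ramp: E = 420.27 − 157.6 = 262.71 J
At max height all remaining energy is PE: mgh = E ⇒ h = E/(mg) = 262.71/(23.2 × 9.8) = 1.155 m

h = 1.16 m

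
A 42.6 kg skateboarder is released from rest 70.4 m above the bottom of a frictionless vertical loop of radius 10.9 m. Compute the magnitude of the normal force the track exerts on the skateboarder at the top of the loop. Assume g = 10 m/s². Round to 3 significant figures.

N = 3370 N

Energy from release to top (height 2r): mgh = ½mv_top² + mg(2r)
v_top² = 2g(h − 2r) = 2(10)(70.4 − 21.80) = 972.00 m²/s²
At the top, both N and weight point toward the centre: N + mg = mv_top²/r
N = m(v_top²/r − g) = 42.6(972.00/10.9 − 10) = 3373 N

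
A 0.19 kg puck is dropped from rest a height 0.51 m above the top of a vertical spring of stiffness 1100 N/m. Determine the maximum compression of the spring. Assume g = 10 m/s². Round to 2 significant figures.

x = 0.044 m

Let x be the compression. The total drop is H + x, and the puck is instantaneously at rest at max compression, so energy conservation gives:
mg(H + x) = ½kx²
½(1100)x² − (0.19)(10)x − (0.19)(10)(0.51) = 0
550.0x² − 1.900x − 0.9690 = 0
x = [1.900 + √(3.610 + 2131.8)]/(2 × 550.0) = 0.04374 m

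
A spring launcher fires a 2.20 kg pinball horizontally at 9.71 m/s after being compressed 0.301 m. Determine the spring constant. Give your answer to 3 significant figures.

k = 2290 N/m

½kx² = ½mv²
k = mv²/x² = (2.20)(9.71)²/(0.301)² = 2289 N/m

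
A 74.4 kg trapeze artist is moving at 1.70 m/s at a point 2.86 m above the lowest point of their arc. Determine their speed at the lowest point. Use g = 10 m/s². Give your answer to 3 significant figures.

v = 7.75 m/s

Mechanical energy is conserved (no friction): ½mv₀² + mgh = ½mv²
v² = v₀² + 2gh = (1.70)² + 2(10)(2.86) = 60.090
v = √60.090 = 7.752 m/s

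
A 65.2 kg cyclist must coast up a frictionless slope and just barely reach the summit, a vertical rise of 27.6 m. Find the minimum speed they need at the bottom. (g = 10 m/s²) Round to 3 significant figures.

At the top they are momentarily at rest, so all KE converts to PE: ½mv² = mgh
v = √(2gh) = √(2 × 10 × 27.6) = 23.49 m/s

v = 23.5 m/s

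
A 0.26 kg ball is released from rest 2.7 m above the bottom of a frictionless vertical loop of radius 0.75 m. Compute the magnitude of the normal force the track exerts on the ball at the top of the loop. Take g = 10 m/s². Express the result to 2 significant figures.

Energy from release to top (height 2r): mgh = ½mv_top² + mg(2r)
v_top² = 2g(h − 2r) = 2(10)(2.7 − 1.500) = 24.000 m²/s²
At the top, both N and weight point toward the centre: N + mg = mv_top²/r
N = m(v_top²/r − g) = 0.26(24.000/0.75 − 10) = 5.720 N

N = 5.7 N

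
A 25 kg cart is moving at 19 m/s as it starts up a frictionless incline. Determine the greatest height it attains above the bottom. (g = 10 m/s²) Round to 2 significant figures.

By energy conservation, ½mv² = mgh
h = v²/(2g) = 19²/(2 × 10) = 18.05 m

h = 18 m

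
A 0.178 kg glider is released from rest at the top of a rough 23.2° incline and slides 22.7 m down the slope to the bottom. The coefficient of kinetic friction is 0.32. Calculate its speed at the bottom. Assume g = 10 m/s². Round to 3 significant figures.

Energy: mgh = ½mv² + W_f, with h = L sinθ and W_f = μ_k (mg cosθ) L
mgh = mgL sinθ = (0.178)(10)(22.7)sin23.2° = 15.918 J
W_f = μ_k mg cosθ · L = (0.32)(0.178)(10)cos23.2°·22.7 = 11.88 J
½mv² = 15.918 − 11.88 = 4.0333 J
v = √(2 × 4.0333/0.178) = 6.732 m/s

v = 6.73 m/s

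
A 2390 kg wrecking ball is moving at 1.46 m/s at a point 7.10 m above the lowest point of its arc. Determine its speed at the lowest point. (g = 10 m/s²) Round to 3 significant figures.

Energy conservation between the two points: ½mv₀² + mgh = ½mv²
The mass cancels from both sides.
v² = v₀² + 2gh = (1.46)² + 2(10)(7.10) = 144.13
v = √144.13 = 12.01 m/s

v = 12.0 m/s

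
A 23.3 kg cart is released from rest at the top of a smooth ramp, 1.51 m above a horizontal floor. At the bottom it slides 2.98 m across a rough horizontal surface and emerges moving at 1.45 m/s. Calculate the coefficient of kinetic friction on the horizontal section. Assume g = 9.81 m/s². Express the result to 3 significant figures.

μ_k = 0.471

Energy bookkeeping (friction removes W_f = μ_k N d):
mgh = ½mv² + μ_k m g d
mgh = 345.15 J; ½mv² = 24.494 J
W_f = 345.15 − 24.494 = 320.7 J
μ_k = W_f/(mg·d) = 320.7/(228.6 × 2.98) = 0.4708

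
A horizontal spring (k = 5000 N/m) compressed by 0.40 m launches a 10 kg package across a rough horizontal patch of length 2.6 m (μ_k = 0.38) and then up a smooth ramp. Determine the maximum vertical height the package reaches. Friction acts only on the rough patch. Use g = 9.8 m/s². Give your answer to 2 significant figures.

Spring energy: E₀ = ½kx² = ½(5000)(0.40)² = 400.00 J
Friction: W_f = μ_k mg d = (0.38)(10)(9.8)(2.6) = 96.82 J
Energy at base of ramp: E = 400.00 − 96.82 = 303.18 J
At max height all remaining energy is PE: mgh = E ⇒ h = E/(mg) = 303.18/(10 × 9.8) = 3.094 m

h = 3.1 m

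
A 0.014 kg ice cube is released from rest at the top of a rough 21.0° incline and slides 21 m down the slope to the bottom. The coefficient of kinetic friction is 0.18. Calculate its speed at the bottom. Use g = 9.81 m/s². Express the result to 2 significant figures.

v = 8.9 m/s

Energy: mgh = ½mv² + W_f, with h = L sinθ and W_f = μ_k (mg cosθ) L
mgh = mgL sinθ = (0.014)(9.81)(21)sin21.0° = 1.0336 J
W_f = μ_k mg cosθ · L = (0.18)(0.014)(9.81)cos21.0°·21 = 0.4847 J
½mv² = 1.0336 − 0.4847 = 0.54892 J
v = √(2 × 0.54892/0.014) = 8.855 m/s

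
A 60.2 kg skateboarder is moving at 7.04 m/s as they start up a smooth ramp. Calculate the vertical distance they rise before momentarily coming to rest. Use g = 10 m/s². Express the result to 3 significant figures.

h = 2.48 m

Setting KE at the bottom equal to PE gained: ½mv² = mgh
h = v²/(2g) = 7.04²/(2 × 10) = 2.478 m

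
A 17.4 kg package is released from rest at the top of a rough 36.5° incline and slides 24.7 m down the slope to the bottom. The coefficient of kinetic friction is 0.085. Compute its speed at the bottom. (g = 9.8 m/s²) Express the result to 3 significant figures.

v = 16.0 m/s

Taking the bottom as reference, mgh = ½mv² + μ_k N L with h = L sinθ, N = mg cosθ:
mgh = mgL sinθ = (17.4)(9.8)(24.7)sin36.5° = 2505.3 J
W_f = μ_k mg cosθ · L = (0.085)(17.4)(9.8)cos36.5°·24.7 = 287.8 J
½mv² = 2505.3 − 287.8 = 2217.5 J
v = √(2 × 2217.5/17.4) = 15.97 m/s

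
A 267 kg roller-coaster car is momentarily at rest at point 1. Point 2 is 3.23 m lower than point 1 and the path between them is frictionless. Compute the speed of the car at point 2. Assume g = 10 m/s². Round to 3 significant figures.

Equating total energy at the two states: mgh = ½mv²
v = √(2gh) = √(2 × 10 × 3.23) = √64.600 = 8.037 m/s

v = 8.04 m/s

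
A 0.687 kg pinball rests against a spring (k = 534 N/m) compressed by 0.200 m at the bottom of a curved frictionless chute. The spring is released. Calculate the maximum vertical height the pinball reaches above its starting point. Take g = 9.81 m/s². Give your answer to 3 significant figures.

h = 1.58 m

All spring PE becomes gravitational PE at the highest point: ½kx² = mgh
h = kx²/(2mg) = (534)(0.200)²/(2 × 0.687 × 9.81) = 1.585 m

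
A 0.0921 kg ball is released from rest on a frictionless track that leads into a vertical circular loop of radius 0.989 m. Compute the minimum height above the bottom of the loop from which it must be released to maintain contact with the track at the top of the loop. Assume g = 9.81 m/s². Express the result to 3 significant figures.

At the top, for minimum speed gravity alone supplies the centripetal force: mg = mv_top²/r ⇒ v_top² = gr = 9.702 m²/s²
Energy conservation from release height h to the top (height 2r): mgh = ½mv_top² + mg(2r)
h = v_top²/(2g) + 2r = r/2 + 2r = 5r/2 = 2.473 m

h = 2.47 m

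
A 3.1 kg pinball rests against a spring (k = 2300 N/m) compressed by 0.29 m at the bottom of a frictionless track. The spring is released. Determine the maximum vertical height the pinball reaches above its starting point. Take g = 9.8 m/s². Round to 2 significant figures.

h = 3.2 m

At maximum height the pinball is at rest, so ½kx² = mgh
h = kx²/(2mg) = (2300)(0.29)²/(2 × 3.1 × 9.8) = 3.184 m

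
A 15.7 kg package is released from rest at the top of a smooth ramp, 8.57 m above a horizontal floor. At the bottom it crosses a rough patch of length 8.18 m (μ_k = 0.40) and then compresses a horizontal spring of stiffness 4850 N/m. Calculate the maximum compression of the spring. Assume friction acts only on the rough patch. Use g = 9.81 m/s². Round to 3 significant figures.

x = 0.580 m

Initial energy: E₁ = mgh = (15.7)(9.81)(8.57) = 1319.9 J
Friction removes W_f = μ_k mg d = (0.40)(15.7)(9.81)(8.18) = 503.9 J
Energy reaching the spring: E = 1319.9 − 503.9 = 815.98 J
At max compression ½kx² = E ⇒ x = √(2E/k) = √(2 × 815.98/4850) = 0.5801 m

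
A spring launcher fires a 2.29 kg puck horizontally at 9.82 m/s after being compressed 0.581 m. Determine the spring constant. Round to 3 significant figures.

Spring PE at full compression equals KE at release: ½kx² = ½mv²
k = mv²/x² = (2.29)(9.82)²/(0.581)² = 654.2 N/m

k = 654 N/m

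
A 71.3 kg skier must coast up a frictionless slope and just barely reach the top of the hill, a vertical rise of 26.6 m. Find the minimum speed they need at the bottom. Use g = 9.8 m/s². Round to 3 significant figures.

v = 22.8 m/s

At the top they are momentarily at rest, so all KE converts to PE: ½mv² = mgh
v = √(2gh) = √(2 × 9.8 × 26.6) = 22.83 m/s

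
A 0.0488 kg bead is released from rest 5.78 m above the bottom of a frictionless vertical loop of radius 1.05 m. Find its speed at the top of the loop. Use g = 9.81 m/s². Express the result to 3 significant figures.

v = 8.50 m/s

Energy conservation: mgh = ½mv_top² + mg(2r)
v_top² = 2g(h − 2r) = 2(9.81)(5.78 − 2.100) = 72.20
v_top = 8.497 m/s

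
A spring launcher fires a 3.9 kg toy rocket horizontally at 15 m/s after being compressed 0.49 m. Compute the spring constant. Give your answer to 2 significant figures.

½kx² = ½mv²
k = mv²/x² = (3.9)(15)²/(0.49)² = 3655 N/m

k = 3700 N/m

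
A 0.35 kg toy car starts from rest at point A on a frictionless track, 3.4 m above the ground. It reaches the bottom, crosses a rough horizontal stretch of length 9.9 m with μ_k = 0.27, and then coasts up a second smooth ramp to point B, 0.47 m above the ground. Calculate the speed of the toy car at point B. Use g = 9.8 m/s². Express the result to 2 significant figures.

v = 2.2 m/s

Energy at A: mgh₁ = (0.35)(9.8)(3.4) = 11.662 J
Friction loss: W_f = μ_k mg d = 9.168 J
At B: ½mv² + mgh₂ = mgh₁ − W_f
½mv² = 11.662 − 9.168 − 1.6121 = 0.88151 J
v = √(2 × 0.88151/0.35) = 2.244 m/s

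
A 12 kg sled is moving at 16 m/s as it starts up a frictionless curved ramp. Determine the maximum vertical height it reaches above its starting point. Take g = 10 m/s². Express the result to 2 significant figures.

h = 13 m

Setting KE at the bottom equal to PE gained: ½mv² = mgh
h = v²/(2g) = 16²/(2 × 10) = 12.80 m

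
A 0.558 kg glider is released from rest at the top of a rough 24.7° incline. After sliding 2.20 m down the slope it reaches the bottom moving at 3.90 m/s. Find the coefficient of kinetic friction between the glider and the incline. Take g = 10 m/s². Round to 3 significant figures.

Energy balance down the incline: mg L sinθ − ½mv² = μ_k (mg cosθ) L
mgL sinθ = 5.1297 J; ½mv² = 4.2436 J
W_f = 5.1297 − 4.2436 = 0.8861 J
μ_k = W_f/(mg cosθ · L) = 0.8861/(5.069 × 2.20) = 0.07945

μ_k = 0.0795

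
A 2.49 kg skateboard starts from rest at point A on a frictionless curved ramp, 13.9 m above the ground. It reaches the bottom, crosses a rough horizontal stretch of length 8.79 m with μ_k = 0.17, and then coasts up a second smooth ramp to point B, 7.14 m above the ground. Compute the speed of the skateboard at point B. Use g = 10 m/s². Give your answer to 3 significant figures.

v = 10.3 m/s

Energy at A: mgh₁ = (2.49)(10)(13.9) = 346.11 J
Friction loss: W_f = μ_k mg d = 37.21 J
At B: ½mv² + mgh₂ = mgh₁ − W_f
½mv² = 346.11 − 37.21 − 177.79 = 131.12 J
v = √(2 × 131.12/2.49) = 10.26 m/s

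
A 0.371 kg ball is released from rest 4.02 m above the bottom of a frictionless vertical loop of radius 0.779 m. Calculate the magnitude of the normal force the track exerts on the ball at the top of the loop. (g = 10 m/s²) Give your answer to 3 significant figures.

N = 19.7 N

Energy from release to top (height 2r): mgh = ½mv_top² + mg(2r)
v_top² = 2g(h − 2r) = 2(10)(4.02 − 1.558) = 49.240 m²/s²
At the top, both N and weight point toward the centre: N + mg = mv_top²/r
N = m(v_top²/r − g) = 0.371(49.240/0.779 − 10) = 19.74 N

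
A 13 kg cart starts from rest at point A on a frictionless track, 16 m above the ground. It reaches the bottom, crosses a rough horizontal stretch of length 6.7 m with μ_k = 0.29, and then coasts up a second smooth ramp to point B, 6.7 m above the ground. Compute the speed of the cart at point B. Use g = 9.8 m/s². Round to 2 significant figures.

v = 12 m/s

Energy at A: mgh₁ = (13)(9.8)(16) = 2038.4 J
Friction loss: W_f = μ_k mg d = 247.5 J
At B: ½mv² + mgh₂ = mgh₁ − W_f
½mv² = 2038.4 − 247.5 − 853.58 = 937.28 J
v = √(2 × 937.28/13) = 12.01 m/s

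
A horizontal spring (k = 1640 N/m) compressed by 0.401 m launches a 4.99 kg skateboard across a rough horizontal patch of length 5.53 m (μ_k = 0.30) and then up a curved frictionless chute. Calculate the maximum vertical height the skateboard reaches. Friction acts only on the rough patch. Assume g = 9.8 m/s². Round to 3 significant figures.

h = 1.04 m

Spring energy: E₀ = ½kx² = ½(1640)(0.401)² = 131.86 J
Friction: W_f = μ_k mg d = (0.30)(4.99)(9.8)(5.53) = 81.13 J
Energy at base of ramp: E = 131.86 − 81.13 = 50.728 J
At max height all remaining energy is PE: mgh = E ⇒ h = E/(mg) = 50.728/(4.99 × 9.8) = 1.037 m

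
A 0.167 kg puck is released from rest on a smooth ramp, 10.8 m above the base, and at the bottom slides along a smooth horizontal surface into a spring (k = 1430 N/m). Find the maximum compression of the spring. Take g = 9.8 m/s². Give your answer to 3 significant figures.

Energy conservation (no friction) from release to max compression: mgh = ½kx²
x = √(2mgh/k) = √(2 × 0.167 × 9.8 × 10.8 / 1430) = 0.1572 m

x = 0.157 m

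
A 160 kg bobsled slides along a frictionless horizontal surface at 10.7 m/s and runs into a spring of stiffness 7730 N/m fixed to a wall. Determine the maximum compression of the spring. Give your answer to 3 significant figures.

x = 1.54 m

At max compression the bobsled is momentarily at rest: ½mv² = ½kx²
x = v√(m/k) = 10.7 × √(160/7730) = 1.539 m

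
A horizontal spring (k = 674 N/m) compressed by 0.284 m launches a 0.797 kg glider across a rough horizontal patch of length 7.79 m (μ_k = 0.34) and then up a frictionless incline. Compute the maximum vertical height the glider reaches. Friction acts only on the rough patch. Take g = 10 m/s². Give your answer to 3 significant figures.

Spring energy: E₀ = ½kx² = ½(674)(0.284)² = 27.181 J
Friction: W_f = μ_k mg d = (0.34)(0.797)(10)(7.79) = 21.11 J
Energy at base of ramp: E = 27.181 − 21.11 = 6.0717 J
At max height all remaining energy is PE: mgh = E ⇒ h = E/(mg) = 6.0717/(0.797 × 10) = 0.7618 m

h = 0.762 m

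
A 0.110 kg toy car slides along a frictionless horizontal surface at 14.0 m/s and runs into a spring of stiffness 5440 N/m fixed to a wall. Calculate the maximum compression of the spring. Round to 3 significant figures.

All KE is stored as spring PE at maximum compression: ½mv² = ½kx²
x = v√(m/k) = 14.0 × √(0.110/5440) = 0.06295 m

x = 0.0630 m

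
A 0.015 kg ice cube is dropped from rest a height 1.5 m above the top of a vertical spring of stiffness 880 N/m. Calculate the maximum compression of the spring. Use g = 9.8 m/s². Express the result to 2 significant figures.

Take the reference level at the top of the uncompressed spring. At max compression the cube has fallen H + x and is momentarily at rest:
mg(H + x) = ½kx²
½(880)x² − (0.015)(9.8)x − (0.015)(9.8)(1.5) = 0
440.0x² − 0.1470x − 0.2205 = 0
x = [0.1470 + √(0.02161 + 388.08)]/(2 × 440.0) = 0.02255 m

x = 0.023 m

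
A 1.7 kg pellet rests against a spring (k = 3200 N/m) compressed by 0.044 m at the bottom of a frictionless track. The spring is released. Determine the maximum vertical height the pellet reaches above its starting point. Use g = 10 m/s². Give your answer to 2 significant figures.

h = 0.18 m

All spring PE becomes gravitational PE at the highest point: ½kx² = mgh
h = kx²/(2mg) = (3200)(0.044)²/(2 × 1.7 × 10) = 0.1822 m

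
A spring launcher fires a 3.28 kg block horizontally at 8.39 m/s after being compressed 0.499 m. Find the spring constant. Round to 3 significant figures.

Energy stored in the spring equals the launch KE: ½kx² = ½mv²
k = mv²/x² = (3.28)(8.39)²/(0.499)² = 927.2 N/m

k = 927 N/m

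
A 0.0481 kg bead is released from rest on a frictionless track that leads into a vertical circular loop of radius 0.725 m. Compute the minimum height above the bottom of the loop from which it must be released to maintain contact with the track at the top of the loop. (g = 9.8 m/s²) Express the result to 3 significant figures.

h = 1.81 m

At the top, for minimum speed gravity alone supplies the centripetal force: mg = mv_top²/r ⇒ v_top² = gr = 7.105 m²/s²
Energy conservation from release height h to the top (height 2r): mgh = ½mv_top² + mg(2r)
h = v_top²/(2g) + 2r = r/2 + 2r = 5r/2 = 1.812 m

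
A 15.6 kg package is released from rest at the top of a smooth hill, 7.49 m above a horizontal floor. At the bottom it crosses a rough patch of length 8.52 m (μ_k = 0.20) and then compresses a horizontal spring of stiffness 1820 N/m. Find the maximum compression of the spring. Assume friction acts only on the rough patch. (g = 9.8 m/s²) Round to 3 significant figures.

x = 0.986 m

Initial energy: E₁ = mgh = (15.6)(9.8)(7.49) = 1145.1 J
Friction removes W_f = μ_k mg d = (0.20)(15.6)(9.8)(8.52) = 260.5 J
Energy reaching the spring: E = 1145.1 − 260.5 = 884.56 J
At max compression ½kx² = E ⇒ x = √(2E/k) = √(2 × 884.56/1820) = 0.9859 m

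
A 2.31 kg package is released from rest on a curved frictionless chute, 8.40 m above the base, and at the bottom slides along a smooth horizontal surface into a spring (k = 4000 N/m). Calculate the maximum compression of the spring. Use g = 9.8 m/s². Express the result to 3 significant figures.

Energy conservation (no friction) from release to max compression: mgh = ½kx²
x = √(2mgh/k) = √(2 × 2.31 × 9.8 × 8.40 / 4000) = 0.3083 m

x = 0.308 m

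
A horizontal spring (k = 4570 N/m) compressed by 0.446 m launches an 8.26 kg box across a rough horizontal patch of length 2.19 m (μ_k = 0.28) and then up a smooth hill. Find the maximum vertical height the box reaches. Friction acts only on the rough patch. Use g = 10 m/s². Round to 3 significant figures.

h = 4.89 m

Spring energy: E₀ = ½kx² = ½(4570)(0.446)² = 454.52 J
Friction: W_f = μ_k mg d = (0.28)(8.26)(10)(2.19) = 50.65 J
Energy at base of ramp: E = 454.52 − 50.65 = 403.87 J
At max height all remaining energy is PE: mgh = E ⇒ h = E/(mg) = 403.87/(8.26 × 10) = 4.890 m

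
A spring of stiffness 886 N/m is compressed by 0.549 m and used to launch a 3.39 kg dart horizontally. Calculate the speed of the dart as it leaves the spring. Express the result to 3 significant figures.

v = 8.88 m/s

The dart leaves the spring when the spring is at natural length, so ½kx² = ½mv²
v = x√(k/m) = 0.549 × √(886/3.39) = 8.875 m/s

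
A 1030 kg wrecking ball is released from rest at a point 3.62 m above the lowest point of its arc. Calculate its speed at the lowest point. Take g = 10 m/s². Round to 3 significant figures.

v = 8.51 m/s

Energy conservation between the two points: mgh = ½mv²
v = √(2gh) = √(2 × 10 × 3.62) = √72.400 = 8.509 m/s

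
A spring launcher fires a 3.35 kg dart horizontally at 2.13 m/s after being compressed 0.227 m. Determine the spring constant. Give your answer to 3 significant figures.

k = 295 N/m

Spring PE at full compression equals KE at release: ½kx² = ½mv²
k = mv²/x² = (3.35)(2.13)²/(0.227)² = 295.0 N/m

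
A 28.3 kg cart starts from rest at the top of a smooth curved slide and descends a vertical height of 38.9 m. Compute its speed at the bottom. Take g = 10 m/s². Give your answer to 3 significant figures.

v = 27.9 m/s

Energy conservation between the two points: mgh = ½mv²
The mass cancels from both sides.
v = √(2gh) = √(2 × 10 × 38.9) = √778.00 = 27.89 m/s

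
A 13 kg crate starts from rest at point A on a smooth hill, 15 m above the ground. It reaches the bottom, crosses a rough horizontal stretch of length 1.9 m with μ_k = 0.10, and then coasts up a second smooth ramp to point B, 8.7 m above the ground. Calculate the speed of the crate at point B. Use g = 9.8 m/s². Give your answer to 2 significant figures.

Energy at A: mgh₁ = (13)(9.8)(15) = 1911.0 J
Friction loss: W_f = μ_k mg d = 24.21 J
At B: ½mv² + mgh₂ = mgh₁ − W_f
½mv² = 1911.0 − 24.21 − 1108.4 = 778.41 J
v = √(2 × 778.41/13) = 10.94 m/s

v = 11 m/s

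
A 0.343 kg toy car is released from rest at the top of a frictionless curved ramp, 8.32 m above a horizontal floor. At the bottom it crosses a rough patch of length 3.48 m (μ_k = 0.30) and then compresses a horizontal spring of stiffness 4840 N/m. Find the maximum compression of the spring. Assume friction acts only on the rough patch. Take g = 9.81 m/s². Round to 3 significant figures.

x = 0.101 m

Initial energy: E₁ = mgh = (0.343)(9.81)(8.32) = 27.995 J
Friction removes W_f = μ_k mg d = (0.30)(0.343)(9.81)(3.48) = 3.513 J
Energy reaching the spring: E = 27.995 − 3.513 = 24.483 J
At max compression ½kx² = E ⇒ x = √(2E/k) = √(2 × 24.483/4840) = 0.1006 m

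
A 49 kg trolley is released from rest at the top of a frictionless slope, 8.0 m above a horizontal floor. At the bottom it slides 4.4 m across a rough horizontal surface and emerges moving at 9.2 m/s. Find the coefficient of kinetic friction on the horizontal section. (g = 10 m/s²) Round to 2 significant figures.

μ_k = 0.86

Energy bookkeeping (friction removes W_f = μ_k N d):
mgh = ½mv² + μ_k m g d
mgh = 3920.0 J; ½mv² = 2073.7 J
W_f = 3920.0 − 2073.7 = 1846 J
μ_k = W_f/(mg·d) = 1846/(490.0 × 4.4) = 0.8564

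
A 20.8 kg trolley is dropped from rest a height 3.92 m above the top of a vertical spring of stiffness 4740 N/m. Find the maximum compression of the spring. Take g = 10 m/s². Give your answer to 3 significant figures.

x = 0.632 m

Take the reference level at the top of the uncompressed spring. At max compression the trolley has fallen H + x and is momentarily at rest:
mg(H + x) = ½kx²
½(4740)x² − (20.8)(10)x − (20.8)(10)(3.92) = 0
2370x² − 208.0x − 815.4 = 0
x = [208.0 + √(43264 + 7.7296e+06)]/(2 × 2370) = 0.6321 m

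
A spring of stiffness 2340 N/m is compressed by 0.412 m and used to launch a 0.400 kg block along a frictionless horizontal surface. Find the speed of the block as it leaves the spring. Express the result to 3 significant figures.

v = 31.5 m/s

Spring PE converts entirely to kinetic energy: ½kx² = ½mv²
v = x√(k/m) = 0.412 × √(2340/0.400) = 31.51 m/s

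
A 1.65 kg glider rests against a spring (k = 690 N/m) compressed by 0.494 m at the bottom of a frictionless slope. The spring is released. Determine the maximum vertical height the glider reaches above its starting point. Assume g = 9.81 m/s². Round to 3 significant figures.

Energy conservation from release to the highest point: ½kx² = mgh
h = kx²/(2mg) = (690)(0.494)²/(2 × 1.65 × 9.81) = 5.201 m

h = 5.20 m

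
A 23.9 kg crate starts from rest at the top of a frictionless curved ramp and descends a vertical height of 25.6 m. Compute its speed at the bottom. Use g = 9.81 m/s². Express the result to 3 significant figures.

v = 22.4 m/s

By conservation of mechanical energy, mgh = ½mv²
The mass cancels from both sides.
v = √(2gh) = √(2 × 9.81 × 25.6) = √502.27 = 22.41 m/s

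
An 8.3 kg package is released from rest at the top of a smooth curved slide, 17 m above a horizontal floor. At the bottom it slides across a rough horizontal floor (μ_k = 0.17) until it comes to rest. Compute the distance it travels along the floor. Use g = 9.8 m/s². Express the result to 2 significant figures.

d = 100 m

Energy bookkeeping (friction removes W_f = μ_k N d):
At rest all PE has been dissipated by friction: mgh = μ_k m g d
d = h/μ_k = 17/0.17 = 100.0 m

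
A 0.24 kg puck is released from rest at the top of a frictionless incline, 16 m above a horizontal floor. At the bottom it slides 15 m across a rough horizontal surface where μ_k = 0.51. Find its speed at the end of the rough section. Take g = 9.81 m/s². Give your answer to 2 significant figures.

Energy at the top = energy at the end + work done against friction:
mgh = ½mv² + μ_k m g d
W_f = μ_k mg d = (0.51)(0.24)(9.81)(15) = 18.01 J
½mv² = mgh − W_f = 37.670 − 18.01 = 19.659 J
v = √(2 × 19.659/0.24) = 12.80 m/s

v = 13 m/s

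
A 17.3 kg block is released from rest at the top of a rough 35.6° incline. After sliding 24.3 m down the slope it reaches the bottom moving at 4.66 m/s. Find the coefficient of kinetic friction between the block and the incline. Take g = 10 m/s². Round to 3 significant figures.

The energy dissipated by friction is the PE lost minus the KE gained:
mgL sinθ = 2447.2 J; ½mv² = 187.84 J
W_f = 2447.2 − 187.84 = 2259 J
μ_k = W_f/(mg cosθ · L) = 2259/(140.7 × 24.3) = 0.6610

μ_k = 0.661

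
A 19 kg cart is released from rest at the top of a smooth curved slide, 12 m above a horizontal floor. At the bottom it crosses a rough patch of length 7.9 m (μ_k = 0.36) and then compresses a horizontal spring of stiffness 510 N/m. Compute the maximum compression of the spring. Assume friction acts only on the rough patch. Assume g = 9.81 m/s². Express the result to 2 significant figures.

Initial energy: E₁ = mgh = (19)(9.81)(12) = 2236.7 J
Friction removes W_f = μ_k mg d = (0.36)(19)(9.81)(7.9) = 530.1 J
Energy reaching the spring: E = 2236.7 − 530.1 = 1706.6 J
At max compression ½kx² = E ⇒ x = √(2E/k) = √(2 × 1706.6/510) = 2.587 m

x = 2.6 m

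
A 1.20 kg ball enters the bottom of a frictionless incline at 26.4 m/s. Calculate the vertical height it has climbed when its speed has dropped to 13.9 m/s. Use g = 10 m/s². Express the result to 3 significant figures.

h = 25.2 m

Energy balance between the two points: ½mv₁² = ½mv₂² + mgh
h = (v₁² − v₂²)/(2g) = (26.4² − 13.9²)/(2 × 10) = 25.19 m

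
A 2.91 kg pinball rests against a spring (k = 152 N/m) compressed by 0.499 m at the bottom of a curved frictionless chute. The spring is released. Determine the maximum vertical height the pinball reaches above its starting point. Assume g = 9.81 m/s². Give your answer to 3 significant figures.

Energy conservation from release to the highest point: ½kx² = mgh
h = kx²/(2mg) = (152)(0.499)²/(2 × 2.91 × 9.81) = 0.6629 m

h = 0.663 m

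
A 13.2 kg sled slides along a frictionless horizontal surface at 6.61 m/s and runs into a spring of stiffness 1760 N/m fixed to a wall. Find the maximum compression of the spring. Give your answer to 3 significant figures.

x = 0.572 m

At max compression the sled is momentarily at rest: ½mv² = ½kx²
x = v√(m/k) = 6.61 × √(13.2/1760) = 0.5724 m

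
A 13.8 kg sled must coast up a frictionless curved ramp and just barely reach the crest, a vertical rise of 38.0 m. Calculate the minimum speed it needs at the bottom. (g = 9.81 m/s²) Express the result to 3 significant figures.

At the top it is momentarily at rest, so all KE converts to PE: ½mv² = mgh
v = √(2gh) = √(2 × 9.81 × 38.0) = 27.30 m/s

v = 27.3 m/s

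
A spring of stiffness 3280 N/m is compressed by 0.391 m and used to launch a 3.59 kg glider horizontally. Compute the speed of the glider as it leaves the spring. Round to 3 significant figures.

Spring PE converts entirely to kinetic energy: ½kx² = ½mv²
v = x√(k/m) = 0.391 × √(3280/3.59) = 11.82 m/s

v = 11.8 m/s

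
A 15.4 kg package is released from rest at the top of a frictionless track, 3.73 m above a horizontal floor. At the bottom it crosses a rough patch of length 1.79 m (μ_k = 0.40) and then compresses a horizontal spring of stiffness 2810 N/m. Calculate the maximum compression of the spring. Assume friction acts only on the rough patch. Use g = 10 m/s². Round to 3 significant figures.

x = 0.575 m

Initial energy: E₁ = mgh = (15.4)(10)(3.73) = 574.42 J
Friction removes W_f = μ_k mg d = (0.40)(15.4)(10)(1.79) = 110.3 J
Energy reaching the spring: E = 574.42 − 110.3 = 464.16 J
At max compression ½kx² = E ⇒ x = √(2E/k) = √(2 × 464.16/2810) = 0.5748 m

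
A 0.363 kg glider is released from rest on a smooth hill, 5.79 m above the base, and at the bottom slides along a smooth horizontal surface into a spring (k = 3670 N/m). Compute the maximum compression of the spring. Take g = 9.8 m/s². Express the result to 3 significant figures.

x = 0.106 m

Energy conservation (no friction) from release to max compression: mgh = ½kx²
x = √(2mgh/k) = √(2 × 0.363 × 9.8 × 5.79 / 3670) = 0.1059 m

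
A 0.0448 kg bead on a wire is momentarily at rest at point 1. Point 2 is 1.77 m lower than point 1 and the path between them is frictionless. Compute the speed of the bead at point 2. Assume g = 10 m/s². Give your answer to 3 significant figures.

v = 5.95 m/s

Mechanical energy is conserved (no friction): mgh = ½mv²
v = √(2gh) = √(2 × 10 × 1.77) = √35.400 = 5.950 m/s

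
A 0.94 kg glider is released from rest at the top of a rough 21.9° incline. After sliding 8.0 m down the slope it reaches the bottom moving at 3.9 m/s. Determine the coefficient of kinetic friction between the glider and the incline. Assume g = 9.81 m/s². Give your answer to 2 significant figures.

Energy balance down the incline: mg L sinθ − ½mv² = μ_k (mg cosθ) L
mgL sinθ = 27.516 J; ½mv² = 7.1487 J
W_f = 27.516 − 7.1487 = 20.37 J
μ_k = W_f/(mg cosθ · L) = 20.37/(8.556 × 8.0) = 0.2976

μ_k = 0.30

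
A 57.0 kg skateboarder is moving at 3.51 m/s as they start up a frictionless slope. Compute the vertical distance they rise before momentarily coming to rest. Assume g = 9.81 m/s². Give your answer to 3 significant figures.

Setting KE at the bottom equal to PE gained: ½mv² = mgh
h = v²/(2g) = 3.51²/(2 × 9.81) = 0.6279 m

h = 0.628 m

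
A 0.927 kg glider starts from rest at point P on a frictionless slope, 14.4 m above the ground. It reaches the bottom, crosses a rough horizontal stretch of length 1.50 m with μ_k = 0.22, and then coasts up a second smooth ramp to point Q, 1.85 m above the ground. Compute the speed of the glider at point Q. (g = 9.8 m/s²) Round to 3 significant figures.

Energy at P: mgh₁ = (0.927)(9.8)(14.4) = 130.82 J
Friction loss: W_f = μ_k mg d = 2.998 J
At Q: ½mv² + mgh₂ = mgh₁ − W_f
½mv² = 130.82 − 2.998 − 16.807 = 111.01 J
v = √(2 × 111.01/0.927) = 15.48 m/s

v = 15.5 m/s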